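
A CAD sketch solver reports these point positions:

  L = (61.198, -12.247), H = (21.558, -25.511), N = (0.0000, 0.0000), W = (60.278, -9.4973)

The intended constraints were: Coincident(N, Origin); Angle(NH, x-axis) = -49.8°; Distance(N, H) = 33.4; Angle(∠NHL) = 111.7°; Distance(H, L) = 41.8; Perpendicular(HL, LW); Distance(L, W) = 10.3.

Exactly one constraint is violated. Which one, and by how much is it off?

Distance(L, W) = 10.3 — off by 7.40.

N = (0.00, 0.00) ✓; NH at -49.80° ✓; |NH| = 33.40 ✓; ∠NHL = 111.7° ✓; |HL| = 41.80 ✓; ∠(HL, LW) = 90.00° ✓; |LW| = 2.900 ✗.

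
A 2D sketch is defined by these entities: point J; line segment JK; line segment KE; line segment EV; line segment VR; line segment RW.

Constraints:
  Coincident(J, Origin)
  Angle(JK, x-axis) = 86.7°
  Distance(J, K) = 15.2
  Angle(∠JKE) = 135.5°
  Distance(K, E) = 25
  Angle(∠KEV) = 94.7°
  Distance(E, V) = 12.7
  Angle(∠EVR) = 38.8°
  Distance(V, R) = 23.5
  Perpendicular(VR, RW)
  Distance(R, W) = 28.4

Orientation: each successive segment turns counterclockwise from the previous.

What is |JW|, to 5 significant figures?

53.878

J is at the origin; JK runs at 86.7° with length 15.2, so K = (0.87497, 15.175). ∠JKE = 135.5° gives KE at 131.20° from the x-axis; with |KE| = 25.0, E = (-15.592, 33.985). ∠KEV = 94.7° gives EV at -143.50° from the x-axis; with |EV| = 12.7, V = (-25.801, 26.431). ∠EVR = 38.8° gives VR at -2.3000° from the x-axis; with |VR| = 23.5, R = (-2.3202, 25.488). VR ⟂ RW, so RW runs at 87.700°; with |RW| = 28.4, W = (-1.1804, 53.865). Then |JW| = |W − J| = 53.878.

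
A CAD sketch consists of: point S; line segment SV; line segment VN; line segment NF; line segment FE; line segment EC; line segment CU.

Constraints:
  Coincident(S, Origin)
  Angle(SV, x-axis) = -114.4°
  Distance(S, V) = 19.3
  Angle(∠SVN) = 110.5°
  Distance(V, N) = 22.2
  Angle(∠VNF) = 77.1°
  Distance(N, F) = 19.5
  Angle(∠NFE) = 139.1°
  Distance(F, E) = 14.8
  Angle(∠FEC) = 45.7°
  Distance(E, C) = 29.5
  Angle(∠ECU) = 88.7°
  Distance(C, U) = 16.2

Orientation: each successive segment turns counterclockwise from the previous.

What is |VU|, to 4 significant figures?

26.07

∠FEC = 45.7° gives EC at -126.8° from the x-axis; with |EC| = 29.5, C = (-1.875, -25.71). ∠ECU = 88.7° gives CU at -35.50° from the x-axis; with |CU| = 16.2, U = (11.31, -35.12). Then |VU| = |U − V| = 26.07.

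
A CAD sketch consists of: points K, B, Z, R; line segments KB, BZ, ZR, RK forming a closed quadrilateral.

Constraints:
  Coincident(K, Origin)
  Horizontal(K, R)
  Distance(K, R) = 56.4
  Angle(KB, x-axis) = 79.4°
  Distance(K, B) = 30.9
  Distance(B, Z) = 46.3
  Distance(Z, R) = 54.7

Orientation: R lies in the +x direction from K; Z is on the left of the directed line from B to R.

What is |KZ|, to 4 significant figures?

70.48

Checks: |BZ| = 46.30 ✓; |ZR| = 54.70 ✓.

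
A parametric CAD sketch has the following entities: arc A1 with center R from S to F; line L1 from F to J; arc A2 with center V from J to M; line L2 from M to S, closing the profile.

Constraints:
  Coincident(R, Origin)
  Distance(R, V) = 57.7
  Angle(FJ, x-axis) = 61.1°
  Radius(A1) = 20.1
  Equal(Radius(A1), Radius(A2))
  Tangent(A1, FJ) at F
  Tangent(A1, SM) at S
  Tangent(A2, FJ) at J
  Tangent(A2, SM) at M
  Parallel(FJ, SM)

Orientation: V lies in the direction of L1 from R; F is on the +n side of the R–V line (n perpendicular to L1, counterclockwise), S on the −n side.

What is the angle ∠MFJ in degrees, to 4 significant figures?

34.87°

Tangency of A1 to both parallel lines with radius 20.1 puts F and S at R ± 20.1·n: F = (-17.60, 9.714), S = (17.60, -9.714). Equal radii place J and M the same way about V: J = V + 20.1·n = (10.29, 60.23), M = V − 20.1·n = (45.48, 40.80). Then cos ∠MFJ = FM·FJ / (|FM||FJ|), giving 34.87°.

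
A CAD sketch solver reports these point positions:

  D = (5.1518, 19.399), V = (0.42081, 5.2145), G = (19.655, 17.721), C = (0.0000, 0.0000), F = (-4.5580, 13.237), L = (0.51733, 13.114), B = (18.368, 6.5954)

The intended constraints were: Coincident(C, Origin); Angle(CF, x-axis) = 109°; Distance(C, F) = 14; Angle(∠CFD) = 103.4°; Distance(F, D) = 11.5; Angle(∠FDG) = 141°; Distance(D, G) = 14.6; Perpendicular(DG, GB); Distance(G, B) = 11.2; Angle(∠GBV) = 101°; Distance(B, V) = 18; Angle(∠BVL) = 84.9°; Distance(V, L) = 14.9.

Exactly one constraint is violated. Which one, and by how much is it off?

Distance(V, L) = 14.9 — off by 7.00.

C = (0.00, 0.00) ✓; CF at 109.0° ✓; |CF| = 14.00 ✓; ∠CFD = 103.4° ✓; |FD| = 11.50 ✓; ∠FDG = 141.0° ✓; |DG| = 14.60 ✓; ∠(DG, GB) = 90.00° ✓; |GB| = 11.20 ✓; ∠GBV = 101.0° ✓; |BV| = 18.00 ✓; ∠BVL = 84.90° ✓; |VL| = 7.900 ✗.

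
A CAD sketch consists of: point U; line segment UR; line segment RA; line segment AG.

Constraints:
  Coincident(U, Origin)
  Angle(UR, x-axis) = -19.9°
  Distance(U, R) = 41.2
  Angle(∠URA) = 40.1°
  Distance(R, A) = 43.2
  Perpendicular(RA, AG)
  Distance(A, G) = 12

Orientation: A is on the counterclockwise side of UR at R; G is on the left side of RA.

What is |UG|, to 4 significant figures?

18.65

U is at the origin; UR runs at -19.9° with length 41.2, so R = 41.2·(cos -19.9°, sin -19.9°) = (38.74, -14.02). ∠URA = 40.1°, so RA runs at -19.9° + (180° − 40.1°) = 120.0° from the x-axis; with |RA| = 43.2, A = R + 43.2·(cos 120.0°, sin 120.0°) = (17.14, 23.39). RA ⟂ AG; with |AG| = 12.0 on the left of RA, G = A + 12.0·(-0.8660, -0.5000) = (6.748, 17.39). Then |UG| = |G − U| = 18.65.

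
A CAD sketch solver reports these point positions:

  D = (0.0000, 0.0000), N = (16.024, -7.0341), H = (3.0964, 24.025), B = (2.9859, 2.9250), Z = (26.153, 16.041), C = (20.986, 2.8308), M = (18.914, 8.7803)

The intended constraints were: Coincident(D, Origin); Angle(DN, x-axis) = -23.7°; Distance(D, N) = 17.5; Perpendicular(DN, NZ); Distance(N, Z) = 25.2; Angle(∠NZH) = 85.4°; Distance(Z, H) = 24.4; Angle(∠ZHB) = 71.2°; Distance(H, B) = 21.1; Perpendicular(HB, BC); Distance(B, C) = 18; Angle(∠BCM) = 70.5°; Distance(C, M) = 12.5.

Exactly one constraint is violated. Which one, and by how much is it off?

Distance(C, M) = 12.5 — off by 6.20.

D = (0.00, 0.00) ✓; DN at -23.70° ✓; |DN| = 17.50 ✓; ∠(DN, NZ) = 90.00° ✓; |NZ| = 25.20 ✓; ∠NZH = 85.40° ✓; |ZH| = 24.40 ✓; ∠ZHB = 71.20° ✓; |HB| = 21.10 ✓; ∠(HB, BC) = 90.00° ✓; |BC| = 18.00 ✓; ∠BCM = 70.50° ✓; |CM| = 6.300 ✗.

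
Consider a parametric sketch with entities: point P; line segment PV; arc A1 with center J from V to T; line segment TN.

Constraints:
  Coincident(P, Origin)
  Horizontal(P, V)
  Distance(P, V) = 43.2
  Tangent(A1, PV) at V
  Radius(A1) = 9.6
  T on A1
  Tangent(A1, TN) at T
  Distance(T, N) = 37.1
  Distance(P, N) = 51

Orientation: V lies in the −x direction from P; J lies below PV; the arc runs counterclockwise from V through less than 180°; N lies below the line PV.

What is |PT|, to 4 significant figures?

52.88

Checks: ∠(JV, VP) = 90.00° ✓; |JT| = 9.600 ✓; ∠(JT, TN) = 90.00° ✓; |TN| = 37.10 ✓; |PN| = 51.00 ✓.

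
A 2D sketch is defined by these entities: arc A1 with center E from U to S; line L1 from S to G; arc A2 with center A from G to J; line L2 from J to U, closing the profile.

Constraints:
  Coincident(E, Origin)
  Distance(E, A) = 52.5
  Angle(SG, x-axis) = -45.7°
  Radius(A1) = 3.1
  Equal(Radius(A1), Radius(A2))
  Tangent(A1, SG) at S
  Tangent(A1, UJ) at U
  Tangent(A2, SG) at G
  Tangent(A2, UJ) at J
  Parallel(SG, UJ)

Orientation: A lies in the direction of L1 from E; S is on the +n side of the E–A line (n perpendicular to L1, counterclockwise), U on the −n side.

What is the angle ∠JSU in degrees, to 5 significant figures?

83.265°

The slot axis is L1's direction at -45.7°, so u = (cos -45.7°, sin -45.7°) = (0.69842, -0.71569) and n = (−sin -45.7°, cos -45.7°) = (0.71569, 0.69842). E is at the origin and A lies 52.5 along u from E, so A = 52.5·u = (36.667, -37.574). Tangency of A1 to both parallel lines with radius 3.1 puts S and U at E ± 3.1·n: S = (2.2186, 2.1651), U = (-2.2186, -2.1651). Equal radii place G and J the same way about A: G = A + 3.1·n = (38.885, -35.409), J = A − 3.1·n = (34.448, -39.739). Then cos ∠JSU = SJ·SU / (|SJ||SU|), giving 83.265°.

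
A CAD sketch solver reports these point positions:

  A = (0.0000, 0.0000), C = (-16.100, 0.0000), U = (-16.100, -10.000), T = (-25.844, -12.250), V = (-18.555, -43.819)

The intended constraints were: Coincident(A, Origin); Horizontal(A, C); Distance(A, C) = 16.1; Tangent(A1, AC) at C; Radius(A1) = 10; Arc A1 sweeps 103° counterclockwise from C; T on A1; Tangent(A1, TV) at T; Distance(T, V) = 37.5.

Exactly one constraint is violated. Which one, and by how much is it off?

Distance(T, V) = 37.5 — off by 5.10.

A = (0.00, 0.00) ✓; A.y = 0.00, C.y = 0.00 ✓; |AC| = 16.10 ✓; ∠(UC, CA) = 90.00° ✓; |UC| = 10.00 ✓; bearing(U→T) − bearing(U→C) = 103.0° ✓; |UT| = 10.00 ✓; ∠(UT, TV) = 90.00° ✓; |TV| = 32.40 ✗.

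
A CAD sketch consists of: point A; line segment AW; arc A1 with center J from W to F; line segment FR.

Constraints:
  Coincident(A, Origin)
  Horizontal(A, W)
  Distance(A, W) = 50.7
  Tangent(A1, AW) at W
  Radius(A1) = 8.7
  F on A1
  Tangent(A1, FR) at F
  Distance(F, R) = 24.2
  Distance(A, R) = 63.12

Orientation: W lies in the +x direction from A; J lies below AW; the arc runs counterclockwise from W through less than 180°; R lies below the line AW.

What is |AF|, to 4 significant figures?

44.55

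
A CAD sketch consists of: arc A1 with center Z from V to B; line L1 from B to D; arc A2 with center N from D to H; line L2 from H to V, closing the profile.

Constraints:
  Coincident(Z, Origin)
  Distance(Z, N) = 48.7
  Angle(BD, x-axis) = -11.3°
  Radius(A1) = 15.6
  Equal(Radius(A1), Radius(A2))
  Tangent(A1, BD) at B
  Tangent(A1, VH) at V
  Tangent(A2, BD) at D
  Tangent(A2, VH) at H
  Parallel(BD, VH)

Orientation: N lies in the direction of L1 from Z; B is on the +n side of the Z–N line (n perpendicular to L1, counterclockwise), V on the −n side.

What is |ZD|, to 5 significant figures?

51.138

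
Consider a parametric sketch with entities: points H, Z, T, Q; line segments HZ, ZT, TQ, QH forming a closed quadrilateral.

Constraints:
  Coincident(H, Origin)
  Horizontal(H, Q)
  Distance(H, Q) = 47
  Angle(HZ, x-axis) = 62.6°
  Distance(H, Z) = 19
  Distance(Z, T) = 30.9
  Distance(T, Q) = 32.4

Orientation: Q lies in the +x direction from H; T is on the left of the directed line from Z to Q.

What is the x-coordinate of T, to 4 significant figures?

36.41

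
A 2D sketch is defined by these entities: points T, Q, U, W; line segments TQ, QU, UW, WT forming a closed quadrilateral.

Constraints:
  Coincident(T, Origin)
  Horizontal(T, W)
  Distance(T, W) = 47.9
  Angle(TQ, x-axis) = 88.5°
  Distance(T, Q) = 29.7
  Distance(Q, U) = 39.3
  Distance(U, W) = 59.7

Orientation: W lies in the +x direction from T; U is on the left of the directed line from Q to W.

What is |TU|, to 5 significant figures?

63.847

Checks: |QU| = 39.30 ✓; |UW| = 59.70 ✓.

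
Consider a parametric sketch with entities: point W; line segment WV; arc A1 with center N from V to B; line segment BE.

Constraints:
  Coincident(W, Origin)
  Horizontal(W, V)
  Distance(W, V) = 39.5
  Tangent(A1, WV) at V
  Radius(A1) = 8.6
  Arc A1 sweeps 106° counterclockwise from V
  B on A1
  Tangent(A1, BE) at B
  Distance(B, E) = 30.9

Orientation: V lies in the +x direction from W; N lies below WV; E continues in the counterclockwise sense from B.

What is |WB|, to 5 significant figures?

33.104

W is at the origin; W and V share the same y with |WV| = 39.5 and V on the +x side, so V = (39.500, 0.0000). The tangent condition forces NV to be normal to WV, so N = V + (0, -8.6) = (39.500, -8.6000). On A1, V sits at bearing 90° from N; a 106° counterclockwise sweep puts B at bearing 196°, so B = N + 8.6·(cos 196°, sin 196°) = (31.233, -10.970). Then |WB| = |B − W| = 33.104.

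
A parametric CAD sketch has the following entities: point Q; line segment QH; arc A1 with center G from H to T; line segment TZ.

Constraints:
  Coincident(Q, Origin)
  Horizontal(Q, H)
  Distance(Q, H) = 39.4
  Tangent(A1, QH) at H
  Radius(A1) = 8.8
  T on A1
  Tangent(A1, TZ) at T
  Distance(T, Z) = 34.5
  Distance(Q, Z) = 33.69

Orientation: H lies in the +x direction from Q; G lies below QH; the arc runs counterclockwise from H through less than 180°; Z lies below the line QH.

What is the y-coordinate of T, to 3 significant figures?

-3.62

Checks: ∠(GH, HQ) = 90.00° ✓; |GT| = 8.800 ✓; ∠(GT, TZ) = 90.00° ✓; |TZ| = 34.50 ✓; |QZ| = 33.69 ✓.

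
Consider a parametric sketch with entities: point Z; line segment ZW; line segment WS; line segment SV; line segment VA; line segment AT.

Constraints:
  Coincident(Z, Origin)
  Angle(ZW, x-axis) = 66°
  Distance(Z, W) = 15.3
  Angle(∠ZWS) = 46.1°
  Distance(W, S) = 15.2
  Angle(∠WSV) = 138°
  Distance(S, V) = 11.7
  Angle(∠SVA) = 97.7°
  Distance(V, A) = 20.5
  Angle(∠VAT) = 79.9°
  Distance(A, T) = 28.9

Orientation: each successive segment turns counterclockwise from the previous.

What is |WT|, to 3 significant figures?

9.47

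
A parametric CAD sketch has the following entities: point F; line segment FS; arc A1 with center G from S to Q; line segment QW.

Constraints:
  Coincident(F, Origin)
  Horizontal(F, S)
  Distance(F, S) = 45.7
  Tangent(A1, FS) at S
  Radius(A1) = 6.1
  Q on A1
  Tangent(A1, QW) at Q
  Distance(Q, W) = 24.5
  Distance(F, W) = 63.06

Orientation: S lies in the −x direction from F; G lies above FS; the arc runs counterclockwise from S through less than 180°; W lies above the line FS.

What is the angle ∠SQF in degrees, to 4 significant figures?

102.6°

F is at the origin; FS is horizontal with |FS| = 45.7 and S on the −x side, so S = (-45.70, 0.000). Tangency of A1 to FS means the radius GS is perpendicular to FS, so G = S + (0, 6.1) = (-45.70, 6.100). Since GQ ⟂ QW (tangency), |GW| = √(6.1² + 24.5²) = 25.25 regardless of where Q sits on A1. So W lies on both circle(F, 63.06) and circle(G, 25.25); the above-FS intersection is W = (-55.89, 29.20). Q is the foot of the tangent from W: Q = (-40.88, 9.838).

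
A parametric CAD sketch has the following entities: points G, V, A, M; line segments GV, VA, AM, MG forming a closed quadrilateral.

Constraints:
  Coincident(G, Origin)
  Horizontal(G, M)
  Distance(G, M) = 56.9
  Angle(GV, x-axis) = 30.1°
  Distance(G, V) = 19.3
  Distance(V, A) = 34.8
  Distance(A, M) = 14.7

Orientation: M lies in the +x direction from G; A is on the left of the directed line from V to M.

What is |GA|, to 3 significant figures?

53.0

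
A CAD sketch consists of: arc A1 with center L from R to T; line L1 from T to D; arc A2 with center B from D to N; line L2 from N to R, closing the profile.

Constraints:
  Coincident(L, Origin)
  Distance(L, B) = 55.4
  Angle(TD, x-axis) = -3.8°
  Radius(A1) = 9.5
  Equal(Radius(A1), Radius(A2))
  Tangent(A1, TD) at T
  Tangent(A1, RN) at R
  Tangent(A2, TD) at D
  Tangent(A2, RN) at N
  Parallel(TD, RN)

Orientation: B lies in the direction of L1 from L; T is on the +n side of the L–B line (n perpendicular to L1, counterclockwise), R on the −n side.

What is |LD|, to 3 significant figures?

56.2

The slot axis is L1's direction at -3.8°, so u = (cos -3.8°, sin -3.8°) = (0.998, -0.0663) and n = (−sin -3.8°, cos -3.8°) = (0.0663, 0.998). L is at the origin and B lies 55.4 along u from L, so B = 55.4·u = (55.3, -3.67). Tangency of A1 to both parallel lines with radius 9.5 puts T and R at L ± 9.5·n: T = (0.630, 9.48), R = (-0.630, -9.48). Equal radii place D and N the same way about B: D = B + 9.5·n = (55.9, 5.81), N = B − 9.5·n = (54.6, -13.2). Then |LD| = |D − L| = 56.2.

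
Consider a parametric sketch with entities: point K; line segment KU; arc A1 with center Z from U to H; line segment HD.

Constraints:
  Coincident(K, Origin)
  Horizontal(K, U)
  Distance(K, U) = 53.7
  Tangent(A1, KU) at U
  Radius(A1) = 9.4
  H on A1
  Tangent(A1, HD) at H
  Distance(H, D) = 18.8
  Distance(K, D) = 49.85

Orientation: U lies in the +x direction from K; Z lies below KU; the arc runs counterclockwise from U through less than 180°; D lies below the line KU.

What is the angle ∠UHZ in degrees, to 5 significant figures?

48.636°

Checks: K.y = 0.00, U.y = 0.00 ✓; |KU| = 53.70 ✓; |ZH| = 9.400 ✓; ∠(ZH, HD) = 90.00° ✓; |HD| = 18.80 ✓; |KD| = 49.85 ✓.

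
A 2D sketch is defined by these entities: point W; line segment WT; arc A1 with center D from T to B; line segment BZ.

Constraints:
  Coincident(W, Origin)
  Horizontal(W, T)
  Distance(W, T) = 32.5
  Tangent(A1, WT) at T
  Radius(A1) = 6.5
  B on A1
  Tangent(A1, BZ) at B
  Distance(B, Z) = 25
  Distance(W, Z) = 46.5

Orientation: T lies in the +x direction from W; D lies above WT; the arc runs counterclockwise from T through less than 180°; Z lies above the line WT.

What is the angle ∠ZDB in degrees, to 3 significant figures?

75.4°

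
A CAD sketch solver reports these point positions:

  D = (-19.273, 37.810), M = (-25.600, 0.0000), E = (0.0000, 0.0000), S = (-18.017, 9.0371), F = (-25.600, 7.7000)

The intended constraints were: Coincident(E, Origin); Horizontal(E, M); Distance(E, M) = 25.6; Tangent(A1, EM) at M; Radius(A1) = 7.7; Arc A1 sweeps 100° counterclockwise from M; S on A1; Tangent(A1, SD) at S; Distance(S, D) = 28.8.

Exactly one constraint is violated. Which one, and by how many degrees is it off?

Tangent(A1, SD) at S — off by 7.50°.

E = (0.00, 0.00) ✓; E.y = 0.00, M.y = 0.00 ✓; |EM| = 25.60 ✓; ∠(FM, ME) = 90.00° ✓; |FM| = 7.700 ✓; bearing(F→S) − bearing(F→M) = 100.0° ✓; |FS| = 7.700 ✓; ∠(FS, SD) = 97.50° ✗; |SD| = 28.80 ✓.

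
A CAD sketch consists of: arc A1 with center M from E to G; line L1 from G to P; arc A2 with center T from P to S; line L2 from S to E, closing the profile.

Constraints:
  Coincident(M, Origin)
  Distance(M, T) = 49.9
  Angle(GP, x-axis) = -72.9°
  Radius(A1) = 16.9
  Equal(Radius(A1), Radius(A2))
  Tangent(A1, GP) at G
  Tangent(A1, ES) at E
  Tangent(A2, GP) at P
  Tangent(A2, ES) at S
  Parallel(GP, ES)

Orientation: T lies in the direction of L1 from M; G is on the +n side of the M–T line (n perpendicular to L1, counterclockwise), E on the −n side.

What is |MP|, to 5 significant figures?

52.684

The slot axis is L1's direction at -72.9°, so u = (cos -72.9°, sin -72.9°) = (0.29404, -0.95579) and n = (−sin -72.9°, cos -72.9°) = (0.95579, 0.29404). M is at the origin and T lies 49.9 along u from M, so T = 49.9·u = (14.673, -47.694). Tangency of A1 to both parallel lines with radius 16.9 puts G and E at M ± 16.9·n: G = (16.153, 4.9693), E = (-16.153, -4.9693). Equal radii place P and S the same way about T: P = T + 16.9·n = (30.826, -42.725), S = T − 16.9·n = (-1.4803, -52.663). Then |MP| = |P − M| = 52.684.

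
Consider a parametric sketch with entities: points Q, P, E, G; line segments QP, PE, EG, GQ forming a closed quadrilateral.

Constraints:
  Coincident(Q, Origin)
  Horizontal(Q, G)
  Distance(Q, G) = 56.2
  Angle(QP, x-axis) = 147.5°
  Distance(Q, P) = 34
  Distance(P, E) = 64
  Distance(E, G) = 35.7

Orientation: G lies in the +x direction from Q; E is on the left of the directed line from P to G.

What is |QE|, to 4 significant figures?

44.68

Q is at the origin; Q and G share the same y with |QG| = 56.2 and G in +x, so G = (56.2, 0). QP runs at 147.5° with |QP| = 34.0, so P = (-28.68, 18.27). E is determined by |PE| = 64.0 and |EG| = 35.7 together: it lies at the intersection of circle(P, 64.0) and circle(G, 35.7). With |PG| = 86.82, the foot of the radical line on PG is 59.66 from P and the perpendicular offset is √(64.0² − 59.66²) = 23.17. Taking the left-of-PG solution: E = (34.52, 28.37).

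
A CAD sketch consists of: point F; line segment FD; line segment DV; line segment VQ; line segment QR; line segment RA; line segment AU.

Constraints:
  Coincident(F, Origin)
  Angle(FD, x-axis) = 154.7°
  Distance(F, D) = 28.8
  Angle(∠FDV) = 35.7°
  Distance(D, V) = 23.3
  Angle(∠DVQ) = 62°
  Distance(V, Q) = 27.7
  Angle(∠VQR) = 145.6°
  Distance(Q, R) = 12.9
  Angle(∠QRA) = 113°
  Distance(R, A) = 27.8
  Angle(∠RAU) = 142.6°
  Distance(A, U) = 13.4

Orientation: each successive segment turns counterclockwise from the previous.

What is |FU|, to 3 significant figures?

51.9

F is at the origin; FD runs at 154.7° with length 28.8, so D = (-26.0, 12.3). ∠FDV = 35.7° gives DV at -61.0° from the x-axis; with |DV| = 23.3, V = (-14.7, -8.07). ∠DVQ = 62.0° gives VQ at 57.0° from the x-axis; with |VQ| = 27.7, Q = (0.345, 15.2). ∠VQR = 145.6° gives QR at 91.4° from the x-axis; with |QR| = 12.9, R = (0.0298, 28.1). ∠QRA = 113.0° gives RA at 158° from the x-axis; with |RA| = 27.8, A = (-25.8, 38.3). ∠RAU = 142.6° gives AU at -164° from the x-axis; with |AU| = 13.4, U = (-38.7, 34.6). Then |FU| = |U − F| = 51.9.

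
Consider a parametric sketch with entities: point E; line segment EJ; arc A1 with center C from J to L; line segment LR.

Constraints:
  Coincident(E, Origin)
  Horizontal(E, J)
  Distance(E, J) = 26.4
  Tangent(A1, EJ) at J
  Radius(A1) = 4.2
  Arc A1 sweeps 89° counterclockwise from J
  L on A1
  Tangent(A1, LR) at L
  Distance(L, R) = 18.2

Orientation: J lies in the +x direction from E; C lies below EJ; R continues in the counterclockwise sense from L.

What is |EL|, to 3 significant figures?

22.6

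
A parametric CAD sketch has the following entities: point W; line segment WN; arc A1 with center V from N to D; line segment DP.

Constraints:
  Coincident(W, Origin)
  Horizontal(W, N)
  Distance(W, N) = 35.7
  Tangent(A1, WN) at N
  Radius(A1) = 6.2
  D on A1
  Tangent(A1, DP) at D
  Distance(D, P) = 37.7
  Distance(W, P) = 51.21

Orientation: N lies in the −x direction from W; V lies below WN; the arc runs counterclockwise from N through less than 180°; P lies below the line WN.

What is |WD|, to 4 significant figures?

42.31

W is at the origin; WN is horizontal with |WN| = 35.7 and N on the −x side, so N = (-35.70, 0.000). Since A1 is tangent to WN there, VN ⟂ WN, so V = N + (0, -6.2) = (-35.70, -6.200). Since VD ⟂ DP (tangency), |VP| = √(6.2² + 37.7²) = 38.21 regardless of where D sits on A1. So P lies on both circle(W, 51.21) and circle(V, 38.21); the below-WN intersection is P = (-27.13, -43.43). D is the foot of the tangent from P: D = (-41.44, -8.553).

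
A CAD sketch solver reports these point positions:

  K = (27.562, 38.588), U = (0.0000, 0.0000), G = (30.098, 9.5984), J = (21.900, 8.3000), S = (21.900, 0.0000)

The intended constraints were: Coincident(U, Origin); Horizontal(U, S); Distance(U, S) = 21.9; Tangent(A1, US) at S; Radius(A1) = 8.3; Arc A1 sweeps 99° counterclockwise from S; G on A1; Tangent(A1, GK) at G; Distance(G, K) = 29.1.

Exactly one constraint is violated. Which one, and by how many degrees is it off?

Tangent(A1, GK) at G — off by 4.00°.

U = (0.00, 0.00) ✓; U.y = 0.00, S.y = 0.00 ✓; |US| = 21.90 ✓; ∠(JS, SU) = 90.00° ✓; |JS| = 8.300 ✓; bearing(J→G) − bearing(J→S) = 99.00° ✓; |JG| = 8.300 ✓; ∠(JG, GK) = 94.00° ✗; |GK| = 29.10 ✓.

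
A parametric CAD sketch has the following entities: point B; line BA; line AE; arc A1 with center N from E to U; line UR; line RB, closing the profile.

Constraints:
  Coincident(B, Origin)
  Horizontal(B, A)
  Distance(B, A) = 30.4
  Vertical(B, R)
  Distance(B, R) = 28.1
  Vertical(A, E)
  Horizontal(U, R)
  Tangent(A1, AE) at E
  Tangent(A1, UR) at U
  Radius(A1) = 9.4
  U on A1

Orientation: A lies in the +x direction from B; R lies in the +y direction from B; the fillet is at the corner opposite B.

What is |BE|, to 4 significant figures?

35.69

B is at the origin; B and A share the same y with |BA| = 30.4 and A on the +x side, so A = (30.40, 0.000). BR is vertical with |BR| = 28.1 and R on the +y side, so R = (0.000, 28.10). The virtual corner opposite B is at (30.40, 28.10). The tangent condition forces NE to be normal to AE and since A1 is tangent to UR there, NU ⟂ UR, with radius 9.4, so the center N sits 9.4 in from both sides at N = (21.00, 18.70). That places the tangent points at E = (30.40, 18.70) on AE and U = (21.00, 28.10) on UR. Then |BE| = |E − B| = 35.69.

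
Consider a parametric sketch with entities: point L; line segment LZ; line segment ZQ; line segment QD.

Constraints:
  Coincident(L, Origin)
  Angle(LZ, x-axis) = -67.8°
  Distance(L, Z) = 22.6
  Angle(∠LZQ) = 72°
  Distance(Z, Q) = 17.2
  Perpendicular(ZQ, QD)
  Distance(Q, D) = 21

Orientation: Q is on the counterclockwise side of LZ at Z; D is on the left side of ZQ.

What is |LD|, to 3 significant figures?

10.2

L is at the origin; LZ runs at -67.8° with length 22.6, so Z = 22.6·(cos -67.8°, sin -67.8°) = (8.54, -20.9). ∠LZQ = 72.0°, so ZQ runs at -67.8° + (180° − 72.0°) = 40.2° from the x-axis; with |ZQ| = 17.2, Q = Z + 17.2·(cos 40.2°, sin 40.2°) = (21.7, -9.82). ZQ is perpendicular to QD; with |QD| = 21.0 on the left of ZQ, D = Q + 21.0·(-0.645, 0.764) = (8.12, 6.22). Then |LD| = |D − L| = 10.2.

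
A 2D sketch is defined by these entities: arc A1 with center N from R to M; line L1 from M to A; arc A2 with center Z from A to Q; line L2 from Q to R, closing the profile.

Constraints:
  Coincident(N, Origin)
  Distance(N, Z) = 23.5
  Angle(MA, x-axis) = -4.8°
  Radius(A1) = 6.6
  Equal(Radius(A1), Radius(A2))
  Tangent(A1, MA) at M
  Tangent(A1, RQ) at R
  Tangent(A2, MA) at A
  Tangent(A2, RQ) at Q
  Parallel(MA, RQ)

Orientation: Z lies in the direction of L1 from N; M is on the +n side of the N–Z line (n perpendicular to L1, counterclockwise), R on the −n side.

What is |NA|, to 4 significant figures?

24.41

Tangency of A1 to both parallel lines with radius 6.6 puts M and R at N ± 6.6·n: M = (0.5523, 6.577), R = (-0.5523, -6.577). Equal radii place A and Q the same way about Z: A = Z + 6.6·n = (23.97, 4.610), Q = Z − 6.6·n = (22.87, -8.543). Then |NA| = |A − N| = 24.41.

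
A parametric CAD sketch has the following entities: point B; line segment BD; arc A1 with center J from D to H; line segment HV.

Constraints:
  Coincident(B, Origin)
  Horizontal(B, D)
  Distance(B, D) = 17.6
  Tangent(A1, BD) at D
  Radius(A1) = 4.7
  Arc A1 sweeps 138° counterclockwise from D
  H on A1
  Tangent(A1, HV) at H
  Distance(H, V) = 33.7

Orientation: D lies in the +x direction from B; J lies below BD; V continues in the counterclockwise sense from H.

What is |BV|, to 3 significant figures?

50.1

B is at the origin; BD is horizontal with |BD| = 17.6 and D on the +x side, so D = (17.6, 0.00). Tangency of A1 to BD means the radius JD is perpendicular to BD, so J = D + (0, -4.7) = (17.6, -4.70). On A1, D sits at bearing 90° from J; a 138° counterclockwise sweep puts H at bearing 228°, so H = J + 4.7·(cos 228°, sin 228°) = (14.5, -8.19). The tangent condition forces JH to be normal to HV, so HV runs along (−sin 228°, cos 228°); with |HV| = 33.7, V = (39.5, -30.7). Then |BV| = |V − B| = 50.1.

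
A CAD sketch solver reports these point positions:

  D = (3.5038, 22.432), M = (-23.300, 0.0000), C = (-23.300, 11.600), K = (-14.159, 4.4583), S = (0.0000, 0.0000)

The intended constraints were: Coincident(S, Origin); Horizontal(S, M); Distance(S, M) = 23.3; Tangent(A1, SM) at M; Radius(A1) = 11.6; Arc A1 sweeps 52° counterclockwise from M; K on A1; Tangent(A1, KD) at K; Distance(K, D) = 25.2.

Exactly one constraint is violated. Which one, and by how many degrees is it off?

Tangent(A1, KD) at K — off by 6.50°.

S = (0.00, 0.00) ✓; S.y = 0.00, M.y = 0.00 ✓; |SM| = 23.30 ✓; ∠(CM, MS) = 90.00° ✓; |CM| = 11.60 ✓; bearing(C→K) − bearing(C→M) = 52.00° ✓; |CK| = 11.60 ✓; ∠(CK, KD) = 96.50° ✗; |KD| = 25.20 ✓.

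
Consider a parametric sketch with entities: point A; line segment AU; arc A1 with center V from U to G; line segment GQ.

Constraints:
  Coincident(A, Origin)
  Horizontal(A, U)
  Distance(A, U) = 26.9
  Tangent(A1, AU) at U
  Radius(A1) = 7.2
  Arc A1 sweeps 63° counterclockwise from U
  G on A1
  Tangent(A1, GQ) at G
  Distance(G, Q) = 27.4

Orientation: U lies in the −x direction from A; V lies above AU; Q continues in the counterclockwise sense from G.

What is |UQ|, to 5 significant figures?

34.043

A is at the origin; AU is horizontal with |AU| = 26.9 and U on the −x side, so U = (-26.900, 0.0000). A1 meets AU tangentially, so VU is at right angles to AU, so V = U + (0, 7.2) = (-26.900, 7.2000). On A1, U sits at bearing -90° from V; a 63° counterclockwise sweep puts G at bearing -27°, so G = V + 7.2·(cos -27°, sin -27°) = (-20.485, 3.9313). The tangent condition forces VG to be normal to GQ, so GQ runs along (−sin -27°, cos -27°); with |GQ| = 27.4, Q = (-8.0454, 28.345). Then |UQ| = |Q − U| = 34.043.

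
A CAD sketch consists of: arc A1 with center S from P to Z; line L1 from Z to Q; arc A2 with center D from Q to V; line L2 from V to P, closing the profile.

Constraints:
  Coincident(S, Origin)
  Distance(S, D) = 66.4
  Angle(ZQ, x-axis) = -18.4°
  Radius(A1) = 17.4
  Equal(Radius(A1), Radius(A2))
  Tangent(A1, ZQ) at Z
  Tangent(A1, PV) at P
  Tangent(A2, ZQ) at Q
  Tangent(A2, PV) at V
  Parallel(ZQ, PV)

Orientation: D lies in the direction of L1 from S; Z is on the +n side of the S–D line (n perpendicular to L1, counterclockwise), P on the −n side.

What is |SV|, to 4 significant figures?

68.64

The slot axis is L1's direction at -18.4°, so u = (cos -18.4°, sin -18.4°) = (0.9489, -0.3156) and n = (−sin -18.4°, cos -18.4°) = (0.3156, 0.9489). S is at the origin and D lies 66.4 along u from S, so D = 66.4·u = (63.01, -20.96). Tangency of A1 to both parallel lines with radius 17.4 puts Z and P at S ± 17.4·n: Z = (5.492, 16.51), P = (-5.492, -16.51). Equal radii place Q and V the same way about D: Q = D + 17.4·n = (68.50, -4.449), V = D − 17.4·n = (57.51, -37.47). Then |SV| = |V − S| = 68.64.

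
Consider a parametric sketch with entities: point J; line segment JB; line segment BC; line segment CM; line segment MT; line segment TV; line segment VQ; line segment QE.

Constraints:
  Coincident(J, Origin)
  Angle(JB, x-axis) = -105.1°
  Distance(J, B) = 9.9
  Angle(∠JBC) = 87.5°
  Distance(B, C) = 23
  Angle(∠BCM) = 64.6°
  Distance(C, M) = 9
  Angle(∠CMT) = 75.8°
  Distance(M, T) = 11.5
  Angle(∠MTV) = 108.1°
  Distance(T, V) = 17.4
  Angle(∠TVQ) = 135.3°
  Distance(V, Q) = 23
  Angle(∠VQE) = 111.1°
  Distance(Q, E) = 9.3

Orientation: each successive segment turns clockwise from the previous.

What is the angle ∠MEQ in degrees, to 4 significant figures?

91.31°

J is at the origin; JB runs at -105.1° with length 9.9, so B = (-2.579, -9.558). ∠JBC = 87.5° gives BC at 162.4° from the x-axis; with |BC| = 23.0, C = (-24.50, -2.604). ∠BCM = 64.6° gives CM at 47.00° from the x-axis; with |CM| = 9.0, M = (-18.36, 3.979). ∠CMT = 75.8° gives MT at -57.20° from the x-axis; with |MT| = 11.5, T = (-12.13, -5.688). ∠MTV = 108.1° gives TV at -129.1° from the x-axis; with |TV| = 17.4, V = (-23.11, -19.19). ∠TVQ = 135.3° gives VQ at -173.8° from the x-axis; with |VQ| = 23.0, Q = (-45.97, -21.68). ∠VQE = 111.1° gives QE at 117.3° from the x-axis; with |QE| = 9.3, E = (-50.24, -13.41). Then cos ∠MEQ = EM·EQ / (|EM||EQ|), giving 91.31°.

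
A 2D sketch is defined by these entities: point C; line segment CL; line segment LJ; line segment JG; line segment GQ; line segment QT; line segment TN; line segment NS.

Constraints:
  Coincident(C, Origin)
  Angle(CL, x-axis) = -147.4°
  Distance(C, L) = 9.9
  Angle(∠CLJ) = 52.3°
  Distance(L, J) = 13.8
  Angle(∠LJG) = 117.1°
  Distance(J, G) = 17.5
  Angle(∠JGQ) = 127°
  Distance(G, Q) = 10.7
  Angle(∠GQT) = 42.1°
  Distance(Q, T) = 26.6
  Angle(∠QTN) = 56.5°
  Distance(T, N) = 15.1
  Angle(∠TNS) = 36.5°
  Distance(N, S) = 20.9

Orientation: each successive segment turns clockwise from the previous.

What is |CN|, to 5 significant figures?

18.412

∠GQT = 42.1° gives QT at -168.90° from the x-axis; with |QT| = 26.6, T = (-7.8185, 4.3352). ∠QTN = 56.5° gives TN at 67.600° from the x-axis; with |TN| = 15.1, N = (-2.0644, 18.296). Then |CN| = |N − C| = 18.412.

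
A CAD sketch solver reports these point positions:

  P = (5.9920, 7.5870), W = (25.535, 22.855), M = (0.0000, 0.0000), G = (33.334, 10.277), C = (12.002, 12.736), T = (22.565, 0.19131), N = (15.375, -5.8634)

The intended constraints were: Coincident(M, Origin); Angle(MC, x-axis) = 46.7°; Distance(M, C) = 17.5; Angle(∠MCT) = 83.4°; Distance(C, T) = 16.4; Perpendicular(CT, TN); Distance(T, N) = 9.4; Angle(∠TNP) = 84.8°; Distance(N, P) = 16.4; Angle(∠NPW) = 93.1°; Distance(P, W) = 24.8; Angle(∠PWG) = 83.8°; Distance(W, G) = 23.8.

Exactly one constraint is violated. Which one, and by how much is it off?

Distance(W, G) = 23.8 — off by 9.00.

M = (0.00, 0.00) ✓; MC at 46.70° ✓; |MC| = 17.50 ✓; ∠MCT = 83.40° ✓; |CT| = 16.40 ✓; ∠(CT, TN) = 90.00° ✓; |TN| = 9.400 ✓; ∠TNP = 84.80° ✓; |NP| = 16.40 ✓; ∠NPW = 93.10° ✓; |PW| = 24.80 ✓; ∠PWG = 83.80° ✓; |WG| = 14.80 ✗.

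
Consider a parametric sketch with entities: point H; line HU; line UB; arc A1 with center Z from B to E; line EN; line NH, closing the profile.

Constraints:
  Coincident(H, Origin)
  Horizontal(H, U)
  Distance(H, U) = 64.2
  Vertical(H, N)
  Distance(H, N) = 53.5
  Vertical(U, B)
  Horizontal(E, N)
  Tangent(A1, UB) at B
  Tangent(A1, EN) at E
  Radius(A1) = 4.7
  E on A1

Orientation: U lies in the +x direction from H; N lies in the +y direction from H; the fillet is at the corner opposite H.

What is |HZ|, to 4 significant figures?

76.95

HN is vertical with |HN| = 53.5 and N on the +y side, so N = (0.000, 53.50). The virtual corner opposite H is at (64.20, 53.50). The tangent condition forces ZB to be normal to UB and since A1 is tangent to EN there, ZE ⟂ EN, with radius 4.7, so the center Z sits 4.7 in from both sides at Z = (59.50, 48.80). Then |HZ| = |Z − H| = 76.95.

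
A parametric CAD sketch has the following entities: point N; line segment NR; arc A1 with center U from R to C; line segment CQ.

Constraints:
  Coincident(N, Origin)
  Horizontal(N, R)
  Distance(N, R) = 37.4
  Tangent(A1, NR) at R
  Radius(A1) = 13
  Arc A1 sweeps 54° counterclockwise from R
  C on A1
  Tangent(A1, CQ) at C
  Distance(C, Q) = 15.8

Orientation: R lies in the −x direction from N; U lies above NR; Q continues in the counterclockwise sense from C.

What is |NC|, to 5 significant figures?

27.412

N is at the origin; N and R share the same y with |NR| = 37.4 and R on the −x side, so R = (-37.400, 0.0000). A1 meets NR tangentially, so UR is at right angles to NR, so U = R + (0, 13) = (-37.400, 13.000). On A1, R sits at bearing -90° from U; a 54° counterclockwise sweep puts C at bearing -36°, so C = U + 13.0·(cos -36°, sin -36°) = (-26.883, 5.3588). Then |NC| = |C − N| = 27.412.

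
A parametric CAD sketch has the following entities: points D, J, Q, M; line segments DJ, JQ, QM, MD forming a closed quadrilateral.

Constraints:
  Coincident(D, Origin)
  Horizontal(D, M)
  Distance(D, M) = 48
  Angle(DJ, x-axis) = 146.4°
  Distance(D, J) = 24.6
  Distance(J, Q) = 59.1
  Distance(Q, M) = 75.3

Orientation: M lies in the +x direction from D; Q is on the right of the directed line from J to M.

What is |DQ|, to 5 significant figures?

46.620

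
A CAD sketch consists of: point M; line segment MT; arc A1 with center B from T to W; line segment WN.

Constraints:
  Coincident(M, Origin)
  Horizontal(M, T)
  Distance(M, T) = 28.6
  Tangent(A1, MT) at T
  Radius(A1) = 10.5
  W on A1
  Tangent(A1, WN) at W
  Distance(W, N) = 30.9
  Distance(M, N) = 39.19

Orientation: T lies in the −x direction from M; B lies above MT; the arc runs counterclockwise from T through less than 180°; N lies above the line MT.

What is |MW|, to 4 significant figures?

20.04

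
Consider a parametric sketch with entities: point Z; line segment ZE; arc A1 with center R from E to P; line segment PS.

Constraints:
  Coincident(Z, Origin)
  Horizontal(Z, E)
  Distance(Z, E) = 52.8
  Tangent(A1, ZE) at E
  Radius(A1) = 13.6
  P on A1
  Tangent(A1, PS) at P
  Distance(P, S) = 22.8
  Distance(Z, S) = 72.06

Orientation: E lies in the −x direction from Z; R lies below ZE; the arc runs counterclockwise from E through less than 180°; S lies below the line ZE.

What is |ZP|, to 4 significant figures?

68.12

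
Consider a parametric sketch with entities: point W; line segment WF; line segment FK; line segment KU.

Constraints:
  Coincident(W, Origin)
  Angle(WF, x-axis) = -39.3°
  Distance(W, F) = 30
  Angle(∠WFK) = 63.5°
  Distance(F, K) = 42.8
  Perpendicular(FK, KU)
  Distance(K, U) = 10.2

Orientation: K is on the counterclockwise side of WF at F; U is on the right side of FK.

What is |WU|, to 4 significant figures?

47.30

W is at the origin; WF runs at -39.3° with length 30.0, so F = 30.0·(cos -39.3°, sin -39.3°) = (23.22, -19.00). ∠WFK = 63.5°, so FK runs at -39.3° + (180° − 63.5°) = 77.20° from the x-axis; with |FK| = 42.8, K = F + 42.8·(cos 77.20°, sin 77.20°) = (32.70, 22.73). The perpendicularity gives KU at right angles to FK; with |KU| = 10.2 on the right of FK, U = K + 10.2·(0.9751, -0.2215) = (42.64, 20.48). Then |WU| = |U − W| = 47.30.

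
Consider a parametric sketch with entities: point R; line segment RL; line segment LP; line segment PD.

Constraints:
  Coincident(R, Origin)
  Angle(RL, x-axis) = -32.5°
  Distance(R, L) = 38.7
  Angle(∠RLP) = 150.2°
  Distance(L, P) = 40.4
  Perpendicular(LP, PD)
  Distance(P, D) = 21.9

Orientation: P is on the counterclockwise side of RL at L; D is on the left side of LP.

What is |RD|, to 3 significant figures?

74.0

R is at the origin; RL runs at -32.5° with length 38.7, so L = 38.7·(cos -32.5°, sin -32.5°) = (32.6, -20.8). ∠RLP = 150.2°, so LP runs at -32.5° + (180° − 150.2°) = -2.70° from the x-axis; with |LP| = 40.4, P = L + 40.4·(cos -2.70°, sin -2.70°) = (73.0, -22.7). LP ⟂ PD; with |PD| = 21.9 on the left of LP, D = P + 21.9·(0.0471, 0.999) = (74.0, -0.821). Then |RD| = |D − R| = 74.0.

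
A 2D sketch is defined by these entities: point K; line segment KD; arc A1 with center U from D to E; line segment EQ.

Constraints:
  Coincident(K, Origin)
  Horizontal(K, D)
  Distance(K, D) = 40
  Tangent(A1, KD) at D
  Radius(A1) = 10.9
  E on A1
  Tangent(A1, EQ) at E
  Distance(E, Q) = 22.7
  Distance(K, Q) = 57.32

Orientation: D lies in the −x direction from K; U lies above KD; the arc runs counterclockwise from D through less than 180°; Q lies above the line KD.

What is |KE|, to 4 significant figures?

35.83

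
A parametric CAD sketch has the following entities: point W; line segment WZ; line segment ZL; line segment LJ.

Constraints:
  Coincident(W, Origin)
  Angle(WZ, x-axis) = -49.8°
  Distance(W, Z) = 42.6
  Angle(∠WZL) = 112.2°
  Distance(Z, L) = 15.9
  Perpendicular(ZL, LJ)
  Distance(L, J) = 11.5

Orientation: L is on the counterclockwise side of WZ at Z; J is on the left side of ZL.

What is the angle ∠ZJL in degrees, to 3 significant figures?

54.1°

W is at the origin; WZ runs at -49.8° with length 42.6, so Z = 42.6·(cos -49.8°, sin -49.8°) = (27.5, -32.5). ∠WZL = 112.2°, so ZL runs at -49.8° + (180° − 112.2°) = 18.0° from the x-axis; with |ZL| = 15.9, L = Z + 15.9·(cos 18.0°, sin 18.0°) = (42.6, -27.6). ZL is perpendicular to LJ; with |LJ| = 11.5 on the left of ZL, J = L + 11.5·(-0.309, 0.951) = (39.1, -16.7). Then cos ∠ZJL = JZ·JL / (|JZ||JL|), giving 54.1°.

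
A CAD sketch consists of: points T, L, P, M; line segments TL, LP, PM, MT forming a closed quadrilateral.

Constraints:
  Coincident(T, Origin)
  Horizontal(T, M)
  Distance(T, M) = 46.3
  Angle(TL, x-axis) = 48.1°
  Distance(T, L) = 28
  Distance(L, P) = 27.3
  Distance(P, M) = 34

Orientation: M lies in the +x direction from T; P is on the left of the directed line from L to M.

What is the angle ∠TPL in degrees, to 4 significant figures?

9.993°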